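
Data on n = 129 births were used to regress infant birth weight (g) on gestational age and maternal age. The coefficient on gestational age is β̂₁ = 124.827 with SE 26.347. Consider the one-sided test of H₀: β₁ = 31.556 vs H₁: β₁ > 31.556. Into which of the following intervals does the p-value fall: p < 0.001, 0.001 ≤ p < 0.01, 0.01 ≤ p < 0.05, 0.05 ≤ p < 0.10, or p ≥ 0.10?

t = (124.827 − 31.556) / 26.347 = 3.540.
df = n − k − 1 = 129 − 2 − 1 = 126.
One-sided p = P(T_{126} > t) ≈ 0.0003.
So p < 0.001.

p < 0.001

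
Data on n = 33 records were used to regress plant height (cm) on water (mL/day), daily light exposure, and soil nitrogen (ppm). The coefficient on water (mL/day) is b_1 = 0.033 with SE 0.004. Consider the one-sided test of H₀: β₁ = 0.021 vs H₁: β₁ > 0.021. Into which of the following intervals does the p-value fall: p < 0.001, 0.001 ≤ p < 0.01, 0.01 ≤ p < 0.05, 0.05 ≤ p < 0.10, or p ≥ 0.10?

t = (0.033 − 0.021) / 0.004 = 3.000.
df = n − k − 1 = 33 − 3 − 1 = 29.
One-sided p = P(T_{29} > t) ≈ 0.0027.
So 0.001 ≤ p < 0.01.

0.001 ≤ p < 0.01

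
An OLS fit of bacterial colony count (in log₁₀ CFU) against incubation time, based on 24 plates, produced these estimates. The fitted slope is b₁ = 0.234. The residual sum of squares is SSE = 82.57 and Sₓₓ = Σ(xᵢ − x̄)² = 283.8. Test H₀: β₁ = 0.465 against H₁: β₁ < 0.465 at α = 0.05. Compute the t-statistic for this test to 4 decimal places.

t = -2.0087

MSE = SSE/(n − 2) = 82.57/22 = 3.75318.
SE(b₁) = √(MSE/Sₓₓ) = √(3.75318/283.8) = 0.114999.
t = (0.234 − 0.465) / 0.114999 = -2.0087.
df = n − 2 = 22.
One-sided p ≈ 0.0285, which is < 0.05, so reject H₀.
There is evidence that the true slope on incubation time is below 0.465 log₁₀ CFU per unit.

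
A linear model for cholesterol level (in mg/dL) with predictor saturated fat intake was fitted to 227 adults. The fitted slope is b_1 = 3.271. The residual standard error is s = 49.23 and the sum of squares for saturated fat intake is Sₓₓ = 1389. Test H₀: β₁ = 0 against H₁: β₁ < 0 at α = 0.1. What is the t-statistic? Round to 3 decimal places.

SE(b_1) = s/√Sₓₓ = 49.23/√1389 = 1.32093.
t = 3.271 / 1.32093 = 2.476.
df = n − 2 = 225.
One-sided p ≈ 0.9930, which is ≥ 0.1, so fail to reject H₀.
The data do not give significant evidence that the true slope on saturated fat intake is negative.

t = 2.476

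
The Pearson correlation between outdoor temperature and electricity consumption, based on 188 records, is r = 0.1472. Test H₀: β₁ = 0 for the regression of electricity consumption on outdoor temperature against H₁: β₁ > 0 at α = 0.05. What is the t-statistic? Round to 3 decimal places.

t = 2.030

t = r·√(n − 2)/√(1 − r²) = 0.1472·√186/√0.978332 = 2.030.
df = n − 2 = 186.
One-sided p ≈ 0.0219, which is < 0.05, so reject H₀.
There is evidence of a linear association between outdoor temperature and electricity consumption.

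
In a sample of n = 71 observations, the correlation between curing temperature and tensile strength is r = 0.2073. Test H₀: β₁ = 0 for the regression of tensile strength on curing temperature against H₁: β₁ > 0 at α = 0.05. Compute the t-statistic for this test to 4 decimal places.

t = 1.7602

t = r·√(n − 2)/√(1 − r²) = 0.2073·√69/√0.957027 = 1.7602.
df = n − 2 = 69.
One-sided p ≈ 0.0414, which is < 0.05, so reject H₀.
There is evidence of a linear association between curing temperature and tensile strength.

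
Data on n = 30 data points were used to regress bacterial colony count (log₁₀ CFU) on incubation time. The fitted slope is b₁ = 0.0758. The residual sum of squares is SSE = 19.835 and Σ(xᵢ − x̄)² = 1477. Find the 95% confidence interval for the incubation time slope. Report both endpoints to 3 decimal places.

MSE = SSE/(n − 2) = 19.835/28 = 0.708393.
SE(b₁) = √(MSE/Sₓₓ) = √(0.708393/1477) = 0.0219001.
df = n − 2 = 28.
t* = t_{0.025, 28} = 2.048407.
Margin = t* × SE = 2.048407 × 0.0219001 = 0.04486.
CI: 0.0758 ± 0.04486 → (0.031, 0.121).
With 95% confidence, each one-unit increase in incubation time is associated with a change of between 0.031 and 0.121 log₁₀ CFU in bacterial colony count.

(0.031, 0.121)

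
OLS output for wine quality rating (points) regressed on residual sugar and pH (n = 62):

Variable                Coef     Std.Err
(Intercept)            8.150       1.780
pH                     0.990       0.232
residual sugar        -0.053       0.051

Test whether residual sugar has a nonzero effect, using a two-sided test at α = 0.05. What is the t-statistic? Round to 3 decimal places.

Read off: b = -0.053, SE = 0.051 for residual sugar.
H₀: β₁ = 0 vs H₁: β₁ ≠ 0.
t = -0.053 / 0.051 = -1.039.
df = n − k − 1 = 62 − 2 − 1 = 59.
Two-sided p ≈ 0.3029, which is ≥ 0.05, so fail to reject H₀.
The data do not give significant evidence of an association between residual sugar and wine quality rating, after adjusting for the other predictors.

t = -1.039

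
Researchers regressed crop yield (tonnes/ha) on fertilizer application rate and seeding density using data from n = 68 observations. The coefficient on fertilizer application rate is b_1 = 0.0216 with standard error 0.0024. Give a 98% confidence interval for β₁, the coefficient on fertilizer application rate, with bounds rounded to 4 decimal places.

(0.0159, 0.0273)

df = n − k − 1 = 68 − 2 − 1 = 65.
t* = t_{0.01, 65} = 2.385097.
Margin = t* × SE = 2.385097 × 0.0024 = 0.005724.
CI: 0.0216 ± 0.005724 → (0.0159, 0.0273).
With 98% confidence, each one-unit increase in fertilizer application rate is associated with a change of between 0.0159 and 0.0273 tonnes/ha in crop yield, holding the other predictors fixed.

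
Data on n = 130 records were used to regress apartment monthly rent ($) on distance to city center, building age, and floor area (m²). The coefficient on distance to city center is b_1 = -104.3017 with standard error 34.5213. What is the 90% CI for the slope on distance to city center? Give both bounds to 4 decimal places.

df = n − k − 1 = 130 − 3 − 1 = 126.
t* = t_{0.05, 126} = 1.657037.
Margin = t* × SE = 1.657037 × 34.5213 = 57.203071.
CI: -104.3017 ± 57.203071 → (-161.5048, -47.0986).
With 90% confidence, each one-unit increase in distance to city center is associated with a change of between -161.5048 and -47.0986 $ in apartment monthly rent, holding the other predictors fixed.

(-161.5048, -47.0986)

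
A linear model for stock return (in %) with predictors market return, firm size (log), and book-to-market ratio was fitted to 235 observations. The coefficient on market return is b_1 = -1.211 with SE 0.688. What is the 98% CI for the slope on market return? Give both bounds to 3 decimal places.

df = n − k − 1 = 235 − 3 − 1 = 231.
t* = t_{0.01, 231} = 2.342599.
Margin = t* × SE = 2.342599 × 0.688 = 1.61171.
CI: -1.211 ± 1.61171 → (-2.823, 0.401).
With 98% confidence, each one-unit increase in market return is associated with a change of between -2.823 and 0.401 % in stock return, holding the other predictors fixed.

(-2.823, 0.401)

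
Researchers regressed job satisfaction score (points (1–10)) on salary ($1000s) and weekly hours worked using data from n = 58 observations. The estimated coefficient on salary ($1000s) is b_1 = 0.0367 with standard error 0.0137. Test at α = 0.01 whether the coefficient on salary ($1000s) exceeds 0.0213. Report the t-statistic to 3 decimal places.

H₀: β₁ = 0.0213 vs H₁: β₁ > 0.0213.
t = (b_1 − β₁⁰)/SE = (0.0367 − 0.0213) / 0.0137 = 1.124.
df = n − k − 1 = 58 − 2 − 1 = 55.
One-sided p ≈ 0.1329, which is ≥ 0.01, so fail to reject H₀.
The data do not give significant evidence that the true slope on salary ($1000s) exceeds 0.0213 points (1–10) per unit, holding the other predictors fixed.

t = 1.124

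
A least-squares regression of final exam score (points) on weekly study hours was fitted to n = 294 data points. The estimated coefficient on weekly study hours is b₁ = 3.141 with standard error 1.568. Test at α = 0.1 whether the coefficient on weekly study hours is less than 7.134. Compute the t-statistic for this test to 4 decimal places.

t = -2.5466

H₀: β₁ = 7.134 vs H₁: β₁ < 7.134.
t = (b₁ − β₁⁰)/SE = (3.141 − 7.134) / 1.568 = -2.5466.
df = n − 2 = 294 − 2 = 292.
One-sided p ≈ 0.0057, which is < 0.1, so reject H₀.
There is evidence that the true slope on weekly study hours is below 7.134 points per unit.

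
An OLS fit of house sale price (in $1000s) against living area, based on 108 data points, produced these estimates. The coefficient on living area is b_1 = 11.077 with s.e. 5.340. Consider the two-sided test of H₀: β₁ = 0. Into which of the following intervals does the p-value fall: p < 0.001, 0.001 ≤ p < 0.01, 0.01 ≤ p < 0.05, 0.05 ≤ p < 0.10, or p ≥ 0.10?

0.01 ≤ p < 0.05

t = 11.077 / 5.340 = 2.074.
df = n − 2 = 108 − 2 = 106.
Two-sided p = 2·P(T_{106} > |t|) ≈ 0.0405.
So 0.01 ≤ p < 0.05.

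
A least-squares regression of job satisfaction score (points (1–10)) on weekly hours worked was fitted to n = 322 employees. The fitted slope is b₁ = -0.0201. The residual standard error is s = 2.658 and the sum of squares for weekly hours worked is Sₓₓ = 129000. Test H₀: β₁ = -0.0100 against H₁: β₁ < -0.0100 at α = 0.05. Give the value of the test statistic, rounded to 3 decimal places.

SE(b₁) = s/√Sₓₓ = 2.658/√129000 = 0.00740048.
t = (-0.0201 − (-0.0100)) / 0.00740048 = -1.365.
df = n − 2 = 320.
One-sided p ≈ 0.0866, which is ≥ 0.05, so fail to reject H₀.
The data do not give significant evidence that the true slope on weekly hours worked is below -0.0100 points (1–10) per unit.

t = -1.365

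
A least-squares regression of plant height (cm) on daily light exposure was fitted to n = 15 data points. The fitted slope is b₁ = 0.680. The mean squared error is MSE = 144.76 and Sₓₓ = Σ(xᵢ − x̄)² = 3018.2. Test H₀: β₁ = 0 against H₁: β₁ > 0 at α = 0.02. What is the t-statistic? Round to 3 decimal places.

SE(b₁) = √(MSE/Sₓₓ) = √(144.76/3018.2) = 0.219003.
t = 0.680 / 0.219003 = 3.105.
df = n − 2 = 13.
One-sided p ≈ 0.0042, which is < 0.02, so reject H₀.
There is evidence that the true slope on daily light exposure is positive.

t = 3.105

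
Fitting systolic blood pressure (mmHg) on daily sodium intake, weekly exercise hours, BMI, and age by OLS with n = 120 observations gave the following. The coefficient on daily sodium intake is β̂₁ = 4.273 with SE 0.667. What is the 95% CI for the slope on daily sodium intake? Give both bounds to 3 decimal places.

df = n − k − 1 = 120 − 4 − 1 = 115.
t* = t_{0.025, 115} = 1.980808.
Margin = t* × SE = 1.980808 × 0.667 = 1.32120.
CI: 4.273 ± 1.32120 → (2.952, 5.594).
With 95% confidence, each one-unit increase in daily sodium intake is associated with a change of between 2.952 and 5.594 mmHg in systolic blood pressure, holding the other predictors fixed.

(2.952, 5.594)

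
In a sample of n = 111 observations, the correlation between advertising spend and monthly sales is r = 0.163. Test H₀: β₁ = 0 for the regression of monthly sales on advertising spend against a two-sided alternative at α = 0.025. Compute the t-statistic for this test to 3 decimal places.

t = 1.725

t = r·√(n − 2)/√(1 − r²) = 0.163·√109/√0.973431 = 1.725.
df = n − 2 = 109.
Two-sided p ≈ 0.0874, which is ≥ 0.025, so fail to reject H₀.
The data do not give significant evidence of a linear association between advertising spend and monthly sales.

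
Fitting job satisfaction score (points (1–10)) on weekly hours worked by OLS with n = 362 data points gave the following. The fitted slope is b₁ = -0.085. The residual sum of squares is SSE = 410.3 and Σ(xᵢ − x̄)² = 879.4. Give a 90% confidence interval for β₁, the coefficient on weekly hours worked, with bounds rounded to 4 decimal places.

MSE = SSE/(n − 2) = 410.3/360 = 1.13972.
SE(b₁) = √(MSE/Sₓₓ) = √(1.13972/879.4) = 0.0360003.
df = n − 2 = 360.
t* = t_{0.05, 360} = 1.649097.
Margin = t* × SE = 1.649097 × 0.0360003 = 0.059368.
CI: -0.085 ± 0.059368 → (-0.1444, -0.0256).
With 90% confidence, each one-unit increase in weekly hours worked is associated with a change of between -0.1444 and -0.0256 points (1–10) in job satisfaction score.

(-0.1444, -0.0256)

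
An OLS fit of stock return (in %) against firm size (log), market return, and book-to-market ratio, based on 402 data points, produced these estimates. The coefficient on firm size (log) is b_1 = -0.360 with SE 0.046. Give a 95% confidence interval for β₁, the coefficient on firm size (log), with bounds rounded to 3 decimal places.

df = n − k − 1 = 402 − 3 − 1 = 398.
t* = t_{0.025, 398} = 1.965942.
Margin = t* × SE = 1.965942 × 0.046 = 0.09043.
CI: -0.360 ± 0.09043 → (-0.450, -0.270).
With 95% confidence, each one-unit increase in firm size (log) is associated with a change of between -0.450 and -0.270 % in stock return, holding the other predictors fixed.

(-0.450, -0.270)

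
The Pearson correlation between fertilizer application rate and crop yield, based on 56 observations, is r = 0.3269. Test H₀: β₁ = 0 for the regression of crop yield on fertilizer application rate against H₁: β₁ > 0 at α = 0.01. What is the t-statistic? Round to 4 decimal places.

t = r·√(n − 2)/√(1 − r²) = 0.3269·√54/√0.893136 = 2.5419.
df = n − 2 = 54.
One-sided p ≈ 0.0070, which is < 0.01, so reject H₀.
There is evidence of a linear association between fertilizer application rate and crop yield.

t = 2.5419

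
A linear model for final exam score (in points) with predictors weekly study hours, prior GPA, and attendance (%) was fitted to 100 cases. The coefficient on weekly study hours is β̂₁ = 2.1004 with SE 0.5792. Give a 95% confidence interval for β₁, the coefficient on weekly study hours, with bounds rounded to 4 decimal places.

df = n − k − 1 = 100 − 3 − 1 = 96.
t* = t_{0.025, 96} = 1.984984.
Margin = t* × SE = 1.984984 × 0.5792 = 1.149703.
CI: 2.1004 ± 1.149703 → (0.9507, 3.2501).
With 95% confidence, each one-unit increase in weekly study hours is associated with a change of between 0.9507 and 3.2501 points in final exam score, holding the other predictors fixed.

(0.9507, 3.2501)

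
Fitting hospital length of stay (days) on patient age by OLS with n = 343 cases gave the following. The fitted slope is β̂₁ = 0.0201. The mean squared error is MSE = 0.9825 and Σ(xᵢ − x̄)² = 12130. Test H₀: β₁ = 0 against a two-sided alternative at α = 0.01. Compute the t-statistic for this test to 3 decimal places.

SE(β̂₁) = √(MSE/Sₓₓ) = √(0.9825/12130) = 0.00899986.
t = 0.0201 / 0.00899986 = 2.233.
df = n − 2 = 341.
Two-sided p ≈ 0.0262, which is ≥ 0.01, so fail to reject H₀.
The data do not give significant evidence of an association between patient age and hospital length of stay.

t = 2.233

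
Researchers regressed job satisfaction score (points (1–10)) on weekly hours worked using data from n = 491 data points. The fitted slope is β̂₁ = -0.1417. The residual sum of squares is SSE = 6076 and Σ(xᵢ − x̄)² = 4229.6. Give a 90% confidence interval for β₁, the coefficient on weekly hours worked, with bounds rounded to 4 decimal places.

MSE = SSE/(n − 2) = 6076/489 = 12.4254.
SE(β̂₁) = √(MSE/Sₓₓ) = √(12.4254/4229.6) = 0.0542007.
df = n − 2 = 489.
t* = t_{0.05, 489} = 1.647976.
Margin = t* × SE = 1.647976 × 0.0542007 = 0.089321.
CI: -0.1417 ± 0.089321 → (-0.2310, -0.0524).
With 90% confidence, each one-unit increase in weekly hours worked is associated with a change of between -0.2310 and -0.0524 points (1–10) in job satisfaction score.

(-0.2310, -0.0524)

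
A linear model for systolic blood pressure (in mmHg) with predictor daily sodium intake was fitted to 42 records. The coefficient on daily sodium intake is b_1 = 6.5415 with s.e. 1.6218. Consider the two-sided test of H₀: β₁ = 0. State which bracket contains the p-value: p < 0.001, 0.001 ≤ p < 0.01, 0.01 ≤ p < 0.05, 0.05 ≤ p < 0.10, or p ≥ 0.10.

p < 0.001

t = 6.5415 / 1.6218 = 4.033.
df = n − 2 = 42 − 2 = 40.
Two-sided p = 2·P(T_{40} > |t|) ≈ 0.0002.
So p < 0.001.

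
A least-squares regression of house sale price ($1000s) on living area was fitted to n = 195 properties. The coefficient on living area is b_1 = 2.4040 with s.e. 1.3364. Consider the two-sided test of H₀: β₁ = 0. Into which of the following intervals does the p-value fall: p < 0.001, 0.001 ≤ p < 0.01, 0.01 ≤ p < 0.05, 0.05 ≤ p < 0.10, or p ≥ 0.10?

0.05 ≤ p < 0.10

t = 2.4040 / 1.3364 = 1.799.
df = n − 2 = 195 − 2 = 193.
Two-sided p = 2·P(T_{193} > |t|) ≈ 0.0736.
So 0.05 ≤ p < 0.10.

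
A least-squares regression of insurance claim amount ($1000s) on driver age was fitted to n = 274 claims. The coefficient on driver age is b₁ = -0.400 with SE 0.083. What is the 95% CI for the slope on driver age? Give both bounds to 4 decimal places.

(-0.5634, -0.2366)

df = n − 2 = 274 − 2 = 272.
t* = t_{0.025, 272} = 1.968724.
Margin = t* × SE = 1.968724 × 0.083 = 0.163404.
CI: -0.400 ± 0.163404 → (-0.5634, -0.2366).
With 95% confidence, each one-unit increase in driver age is associated with a change of between -0.5634 and -0.2366 $1000s in insurance claim amount.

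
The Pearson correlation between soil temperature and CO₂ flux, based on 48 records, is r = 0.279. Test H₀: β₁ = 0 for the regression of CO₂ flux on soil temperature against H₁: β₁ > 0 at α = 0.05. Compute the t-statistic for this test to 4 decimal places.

t = 1.9705

t = r·√(n − 2)/√(1 − r²) = 0.279·√46/√0.922159 = 1.9705.
df = n − 2 = 46.
One-sided p ≈ 0.0274, which is < 0.05, so reject H₀.
There is evidence of a linear association between soil temperature and CO₂ flux.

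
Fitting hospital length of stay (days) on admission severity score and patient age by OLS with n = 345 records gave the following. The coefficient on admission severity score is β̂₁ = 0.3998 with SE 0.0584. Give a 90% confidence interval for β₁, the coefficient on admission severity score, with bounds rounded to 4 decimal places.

df = n − k − 1 = 345 − 2 − 1 = 342.
t* = t_{0.05, 342} = 1.649321.
Margin = t* × SE = 1.649321 × 0.0584 = 0.096320.
CI: 0.3998 ± 0.096320 → (0.3035, 0.4961).
With 90% confidence, each one-unit increase in admission severity score is associated with a change of between 0.3035 and 0.4961 days in hospital length of stay, holding the other predictors fixed.

(0.3035, 0.4961)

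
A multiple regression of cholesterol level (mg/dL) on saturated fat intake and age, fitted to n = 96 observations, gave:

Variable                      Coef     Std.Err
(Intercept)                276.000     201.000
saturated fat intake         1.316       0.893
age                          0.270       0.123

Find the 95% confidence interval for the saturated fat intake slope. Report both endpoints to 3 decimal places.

(-0.457, 3.089)

Read off: b = 1.316, SE = 0.893 for saturated fat intake.
df = n − k − 1 = 96 − 2 − 1 = 93.
t* = t_{0.025, 93} = 1.985802.
Margin = t* × SE = 1.985802 × 0.893 = 1.77332.
CI: 1.316 ± 1.77332 → (-0.457, 3.089).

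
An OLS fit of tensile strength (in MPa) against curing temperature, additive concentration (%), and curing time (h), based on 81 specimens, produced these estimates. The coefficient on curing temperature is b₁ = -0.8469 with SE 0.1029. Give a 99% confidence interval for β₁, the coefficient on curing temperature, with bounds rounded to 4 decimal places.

(-1.1187, -0.5751)

df = n − k − 1 = 81 − 3 − 1 = 77.
t* = t_{0.005, 77} = 2.641198.
Margin = t* × SE = 2.641198 × 0.1029 = 0.271779.
CI: -0.8469 ± 0.271779 → (-1.1187, -0.5751).
With 99% confidence, each one-unit increase in curing temperature is associated with a change of between -1.1187 and -0.5751 MPa in tensile strength, holding the other predictors fixed.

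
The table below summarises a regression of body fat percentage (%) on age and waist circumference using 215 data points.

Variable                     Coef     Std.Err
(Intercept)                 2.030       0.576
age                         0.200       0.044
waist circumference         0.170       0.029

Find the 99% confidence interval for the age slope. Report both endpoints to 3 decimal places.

(0.086, 0.314)

Read off: b = 0.200, SE = 0.044 for age.
df = n − k − 1 = 215 − 2 − 1 = 212.
t* = t_{0.005, 212} = 2.599218.
Margin = t* × SE = 2.599218 × 0.044 = 0.11437.
CI: 0.200 ± 0.11437 → (0.086, 0.314).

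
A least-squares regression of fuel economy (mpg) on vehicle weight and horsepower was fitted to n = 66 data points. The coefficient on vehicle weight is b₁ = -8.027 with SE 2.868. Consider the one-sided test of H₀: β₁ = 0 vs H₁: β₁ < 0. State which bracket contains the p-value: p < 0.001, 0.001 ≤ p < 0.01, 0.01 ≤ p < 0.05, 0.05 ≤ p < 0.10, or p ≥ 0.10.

0.001 ≤ p < 0.01

t = -8.027 / 2.868 = -2.799.
df = n − k − 1 = 66 − 2 − 1 = 63.
One-sided p = P(T_{63} < t) ≈ 0.0034.
So 0.001 ≤ p < 0.01.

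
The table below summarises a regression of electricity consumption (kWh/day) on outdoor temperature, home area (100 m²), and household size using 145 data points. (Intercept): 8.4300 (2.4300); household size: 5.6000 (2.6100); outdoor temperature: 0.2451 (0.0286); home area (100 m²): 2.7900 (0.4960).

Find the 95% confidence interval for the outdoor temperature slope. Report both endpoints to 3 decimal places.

(0.189, 0.302)

Read off: b = 0.2451, SE = 0.0286 for outdoor temperature.
df = n − k − 1 = 145 − 3 − 1 = 141.
t* = t_{0.025, 141} = 1.976931.
Margin = t* × SE = 1.976931 × 0.0286 = 0.05654.
CI: 0.2451 ± 0.05654 → (0.189, 0.302).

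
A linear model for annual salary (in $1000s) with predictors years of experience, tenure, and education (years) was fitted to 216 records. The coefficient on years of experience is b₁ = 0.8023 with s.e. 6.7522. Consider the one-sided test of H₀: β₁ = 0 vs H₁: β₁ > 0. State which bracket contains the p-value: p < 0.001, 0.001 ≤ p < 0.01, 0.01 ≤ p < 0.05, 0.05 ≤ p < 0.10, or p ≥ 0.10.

t = 0.8023 / 6.7522 = 0.119.
df = n − k − 1 = 216 − 3 − 1 = 212.
One-sided p = P(T_{212} > t) ≈ 0.4528.
So p ≥ 0.10.

p ≥ 0.10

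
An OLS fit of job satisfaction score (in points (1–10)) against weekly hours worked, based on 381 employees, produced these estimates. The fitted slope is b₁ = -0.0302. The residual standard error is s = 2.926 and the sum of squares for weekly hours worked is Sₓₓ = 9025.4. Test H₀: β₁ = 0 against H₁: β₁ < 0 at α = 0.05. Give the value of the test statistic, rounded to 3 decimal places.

SE(b₁) = s/√Sₓₓ = 2.926/√9025.4 = 0.0307993.
t = -0.0302 / 0.0307993 = -0.981.
df = n − 2 = 379.
One-sided p ≈ 0.1637, which is ≥ 0.05, so fail to reject H₀.
The data do not give significant evidence that the true slope on weekly hours worked is negative.

t = -0.981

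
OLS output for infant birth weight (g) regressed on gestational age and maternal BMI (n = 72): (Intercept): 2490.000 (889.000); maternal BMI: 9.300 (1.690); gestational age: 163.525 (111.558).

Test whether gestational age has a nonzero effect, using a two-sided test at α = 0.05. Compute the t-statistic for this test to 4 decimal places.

t = 1.4658

Read off: b = 163.525, SE = 111.558 for gestational age.
H₀: β₁ = 0 vs H₁: β₁ ≠ 0.
t = 163.525 / 111.558 = 1.4658.
df = n − k − 1 = 72 − 2 − 1 = 69.
Two-sided p ≈ 0.1472, which is ≥ 0.05, so fail to reject H₀.
The data do not give significant evidence of an association between gestational age and infant birth weight, after adjusting for the other predictors.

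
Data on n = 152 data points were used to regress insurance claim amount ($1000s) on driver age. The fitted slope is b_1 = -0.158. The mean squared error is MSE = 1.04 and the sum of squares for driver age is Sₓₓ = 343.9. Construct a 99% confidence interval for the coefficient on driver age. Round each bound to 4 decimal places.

SE(b_1) = √(MSE/Sₓₓ) = √(1.04/343.9) = 0.0549921.
df = n − 2 = 150.
t* = t_{0.005, 150} = 2.609003.
Margin = t* × SE = 2.609003 × 0.0549921 = 0.143475.
CI: -0.158 ± 0.143475 → (-0.3015, -0.0145).
With 99% confidence, each one-unit increase in driver age is associated with a change of between -0.3015 and -0.0145 $1000s in insurance claim amount.

(-0.3015, -0.0145)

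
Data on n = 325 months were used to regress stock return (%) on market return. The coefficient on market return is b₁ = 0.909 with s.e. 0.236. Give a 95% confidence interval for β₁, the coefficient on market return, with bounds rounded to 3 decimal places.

df = n − 2 = 325 − 2 = 323.
t* = t_{0.025, 323} = 1.967336.
Margin = t* × SE = 1.967336 × 0.236 = 0.46429.
CI: 0.909 ± 0.46429 → (0.445, 1.373).
With 95% confidence, each one-unit increase in market return is associated with a change of between 0.445 and 1.373 % in stock return.

(0.445, 1.373)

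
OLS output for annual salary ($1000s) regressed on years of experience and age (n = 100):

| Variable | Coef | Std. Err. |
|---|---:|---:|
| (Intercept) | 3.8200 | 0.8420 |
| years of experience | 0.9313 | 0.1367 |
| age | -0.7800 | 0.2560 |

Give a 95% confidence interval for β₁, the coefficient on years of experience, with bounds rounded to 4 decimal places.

Read off: b = 0.9313, SE = 0.1367 for years of experience.
df = n − k − 1 = 100 − 2 − 1 = 97.
t* = t_{0.025, 97} = 1.984723.
Margin = t* × SE = 1.984723 × 0.1367 = 0.271312.
CI: 0.9313 ± 0.271312 → (0.6600, 1.2026).

(0.6600, 1.2026)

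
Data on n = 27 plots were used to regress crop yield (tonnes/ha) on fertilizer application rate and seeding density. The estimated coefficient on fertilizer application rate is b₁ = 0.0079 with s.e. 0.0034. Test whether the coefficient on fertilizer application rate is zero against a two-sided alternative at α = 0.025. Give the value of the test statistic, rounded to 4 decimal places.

t = 2.3235

H₀: β₁ = 0 vs H₁: β₁ ≠ 0.
t = (b₁ − β₁⁰)/SE = 0.0079 / 0.0034 = 2.3235.
df = n − k − 1 = 27 − 2 − 1 = 24.
Two-sided p ≈ 0.0289, which is ≥ 0.025, so fail to reject H₀.
The data do not give significant evidence of an association between fertilizer application rate and crop yield, after adjusting for the other predictors.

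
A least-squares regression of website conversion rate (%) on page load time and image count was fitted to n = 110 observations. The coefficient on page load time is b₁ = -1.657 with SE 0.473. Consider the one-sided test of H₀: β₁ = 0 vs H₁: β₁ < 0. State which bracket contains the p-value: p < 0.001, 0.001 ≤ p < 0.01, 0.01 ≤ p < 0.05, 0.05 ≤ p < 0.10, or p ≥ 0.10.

p < 0.001

t = -1.657 / 0.473 = -3.503.
df = n − k − 1 = 110 − 2 − 1 = 107.
One-sided p = P(T_{107} < t) ≈ 0.0003.
So p < 0.001.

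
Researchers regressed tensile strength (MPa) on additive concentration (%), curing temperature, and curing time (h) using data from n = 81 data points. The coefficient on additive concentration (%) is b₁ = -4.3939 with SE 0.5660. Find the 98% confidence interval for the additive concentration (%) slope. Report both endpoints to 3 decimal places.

(-5.739, -3.049)

df = n − k − 1 = 81 − 3 − 1 = 77.
t* = t_{0.01, 77} = 2.375757.
Margin = t* × SE = 2.375757 × 0.5660 = 1.34468.
CI: -4.3939 ± 1.34468 → (-5.739, -3.049).
With 98% confidence, each one-unit increase in additive concentration (%) is associated with a change of between -5.739 and -3.049 MPa in tensile strength, holding the other predictors fixed.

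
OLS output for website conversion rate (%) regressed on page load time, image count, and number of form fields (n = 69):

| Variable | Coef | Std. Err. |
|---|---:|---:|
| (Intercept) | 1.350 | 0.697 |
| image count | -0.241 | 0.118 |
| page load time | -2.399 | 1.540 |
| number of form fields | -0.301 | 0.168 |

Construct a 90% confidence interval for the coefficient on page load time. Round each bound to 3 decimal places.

Read off: b = -2.399, SE = 1.540 for page load time.
df = n − k − 1 = 69 − 3 − 1 = 65.
t* = t_{0.05, 65} = 1.668636.
Margin = t* × SE = 1.668636 × 1.540 = 2.56970.
CI: -2.399 ± 2.56970 → (-4.969, 0.171).

(-4.969, 0.171)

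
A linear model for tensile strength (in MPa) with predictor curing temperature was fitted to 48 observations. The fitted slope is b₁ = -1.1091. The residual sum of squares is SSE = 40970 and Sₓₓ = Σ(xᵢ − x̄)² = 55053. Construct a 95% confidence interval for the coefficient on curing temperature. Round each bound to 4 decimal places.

MSE = SSE/(n − 2) = 40970/46 = 890.652.
SE(b₁) = √(MSE/Sₓₓ) = √(890.652/55053) = 0.127193.
df = n − 2 = 46.
t* = t_{0.025, 46} = 2.012896.
Margin = t* × SE = 2.012896 × 0.127193 = 0.256026.
CI: -1.1091 ± 0.256026 → (-1.3651, -0.8531).
With 95% confidence, each one-unit increase in curing temperature is associated with a change of between -1.3651 and -0.8531 MPa in tensile strength.

(-1.3651, -0.8531)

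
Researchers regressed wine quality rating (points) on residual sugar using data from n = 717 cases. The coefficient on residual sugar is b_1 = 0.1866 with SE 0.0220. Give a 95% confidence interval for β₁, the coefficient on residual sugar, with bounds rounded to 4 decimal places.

(0.1434, 0.2298)

df = n − 2 = 717 − 2 = 715.
t* = t_{0.025, 715} = 1.963287.
Margin = t* × SE = 1.963287 × 0.0220 = 0.043192.
CI: 0.1866 ± 0.043192 → (0.1434, 0.2298).
With 95% confidence, each one-unit increase in residual sugar is associated with a change of between 0.1434 and 0.2298 points in wine quality rating.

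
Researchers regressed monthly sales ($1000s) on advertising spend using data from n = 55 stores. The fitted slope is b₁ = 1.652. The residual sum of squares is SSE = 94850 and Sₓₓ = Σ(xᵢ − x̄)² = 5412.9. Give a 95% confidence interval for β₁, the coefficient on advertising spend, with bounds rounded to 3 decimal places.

MSE = SSE/(n − 2) = 94850/53 = 1789.62.
SE(b₁) = √(MSE/Sₓₓ) = √(1789.62/5412.9) = 0.574997.
df = n − 2 = 53.
t* = t_{0.025, 53} = 2.005746.
Margin = t* × SE = 2.005746 × 0.574997 = 1.15330.
CI: 1.652 ± 1.15330 → (0.499, 2.805).
With 95% confidence, each one-unit increase in advertising spend is associated with a change of between 0.499 and 2.805 $1000s in monthly sales.

(0.499, 2.805)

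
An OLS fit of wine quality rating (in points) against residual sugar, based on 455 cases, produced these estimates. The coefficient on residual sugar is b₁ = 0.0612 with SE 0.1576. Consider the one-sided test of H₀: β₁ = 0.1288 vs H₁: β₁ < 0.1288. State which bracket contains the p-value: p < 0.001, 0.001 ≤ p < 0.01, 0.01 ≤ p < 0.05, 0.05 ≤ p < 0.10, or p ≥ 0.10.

t = (0.0612 − 0.1288) / 0.1576 = -0.429.
df = n − 2 = 455 − 2 = 453.
One-sided p = P(T_{453} < t) ≈ 0.3341.
So p ≥ 0.10.

p ≥ 0.10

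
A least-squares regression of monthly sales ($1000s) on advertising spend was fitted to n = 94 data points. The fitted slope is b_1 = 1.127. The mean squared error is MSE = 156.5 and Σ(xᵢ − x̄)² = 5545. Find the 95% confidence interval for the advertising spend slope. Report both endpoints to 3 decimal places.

SE(b_1) = √(MSE/Sₓₓ) = √(156.5/5545) = 0.167999.
df = n − 2 = 92.
t* = t_{0.025, 92} = 1.986086.
Margin = t* × SE = 1.986086 × 0.167999 = 0.33366.
CI: 1.127 ± 0.33366 → (0.793, 1.461).
With 95% confidence, each one-unit increase in advertising spend is associated with a change of between 0.793 and 1.461 $1000s in monthly sales.

(0.793, 1.461)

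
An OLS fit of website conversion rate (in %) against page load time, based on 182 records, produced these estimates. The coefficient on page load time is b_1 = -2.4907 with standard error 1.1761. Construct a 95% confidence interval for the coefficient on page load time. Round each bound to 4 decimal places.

(-4.8114, -0.1700)

df = n − 2 = 182 − 2 = 180.
t* = t_{0.025, 180} = 1.973231.
Margin = t* × SE = 1.973231 × 1.1761 = 2.320717.
CI: -2.4907 ± 2.320717 → (-4.8114, -0.1700).
With 95% confidence, each one-unit increase in page load time is associated with a change of between -4.8114 and -0.1700 % in website conversion rate.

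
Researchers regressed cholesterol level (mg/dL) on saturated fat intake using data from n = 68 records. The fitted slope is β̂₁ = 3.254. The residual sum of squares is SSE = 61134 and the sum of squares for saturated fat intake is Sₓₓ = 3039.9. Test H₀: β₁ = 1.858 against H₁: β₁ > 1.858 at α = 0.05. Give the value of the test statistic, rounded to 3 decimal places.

t = 2.529

MSE = SSE/(n − 2) = 61134/66 = 926.273.
SE(β̂₁) = √(MSE/Sₓₓ) = √(926.273/3039.9) = 0.552001.
t = (3.254 − 1.858) / 0.552001 = 2.529.
df = n − 2 = 66.
One-sided p ≈ 0.0069, which is < 0.05, so reject H₀.
There is evidence that the true slope on saturated fat intake exceeds 1.858 mg/dL per unit.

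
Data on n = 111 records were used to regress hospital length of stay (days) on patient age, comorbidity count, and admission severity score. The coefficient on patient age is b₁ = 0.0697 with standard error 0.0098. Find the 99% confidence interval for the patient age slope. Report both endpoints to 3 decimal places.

df = n − k − 1 = 111 − 3 − 1 = 107.
t* = t_{0.005, 107} = 2.62256.
Margin = t* × SE = 2.62256 × 0.0098 = 0.02570.
CI: 0.0697 ± 0.02570 → (0.044, 0.095).
With 99% confidence, each one-unit increase in patient age is associated with a change of between 0.044 and 0.095 days in hospital length of stay, holding the other predictors fixed.

(0.044, 0.095)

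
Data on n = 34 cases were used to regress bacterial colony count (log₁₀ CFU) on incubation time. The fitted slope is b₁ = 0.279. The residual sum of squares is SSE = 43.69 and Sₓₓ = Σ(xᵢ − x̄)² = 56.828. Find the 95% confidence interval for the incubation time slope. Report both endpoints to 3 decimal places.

(-0.037, 0.595)

MSE = SSE/(n − 2) = 43.69/32 = 1.36531.
SE(b₁) = √(MSE/Sₓₓ) = √(1.36531/56.828) = 0.155001.
df = n − 2 = 32.
t* = t_{0.025, 32} = 2.036933.
Margin = t* × SE = 2.036933 × 0.155001 = 0.31573.
CI: 0.279 ± 0.31573 → (-0.037, 0.595).
With 95% confidence, each one-unit increase in incubation time is associated with a change of between -0.037 and 0.595 log₁₀ CFU in bacterial colony count.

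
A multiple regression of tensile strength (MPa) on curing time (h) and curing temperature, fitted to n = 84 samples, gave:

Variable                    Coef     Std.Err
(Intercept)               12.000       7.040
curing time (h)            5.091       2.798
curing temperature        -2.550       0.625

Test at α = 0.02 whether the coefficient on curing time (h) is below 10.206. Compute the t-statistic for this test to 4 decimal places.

t = -1.8281

Read off: b = 5.091, SE = 2.798 for curing time (h).
H₀: β₁ = 10.206 vs H₁: β₁ < 10.206.
t = (5.091 − 10.206) / 2.798 = -1.8281.
df = n − k − 1 = 84 − 2 − 1 = 81.
One-sided p ≈ 0.0356, which is ≥ 0.02, so fail to reject H₀.
The data do not give significant evidence that the true slope on curing time (h) is below 10.206 MPa per unit, holding the other predictors fixed.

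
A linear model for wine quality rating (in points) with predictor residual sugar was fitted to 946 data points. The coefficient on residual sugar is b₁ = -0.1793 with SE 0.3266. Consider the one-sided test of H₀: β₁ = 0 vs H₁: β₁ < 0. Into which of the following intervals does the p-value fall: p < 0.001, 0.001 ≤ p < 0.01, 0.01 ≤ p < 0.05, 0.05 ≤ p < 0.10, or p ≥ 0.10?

p ≥ 0.10

t = -0.1793 / 0.3266 = -0.549.
df = n − 2 = 946 − 2 = 944.
One-sided p = P(T_{944} < t) ≈ 0.2916.
So p ≥ 0.10.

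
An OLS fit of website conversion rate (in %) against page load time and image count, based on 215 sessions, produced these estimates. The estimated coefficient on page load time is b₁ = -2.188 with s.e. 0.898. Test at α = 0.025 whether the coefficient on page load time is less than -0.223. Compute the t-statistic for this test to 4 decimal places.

t = -2.1882

H₀: β₁ = -0.223 vs H₁: β₁ < -0.223.
t = (b₁ − β₁⁰)/SE = (-2.188 − (-0.223)) / 0.898 = -2.1882.
df = n − k − 1 = 215 − 2 − 1 = 212.
One-sided p ≈ 0.0149, which is < 0.025, so reject H₀.
There is evidence that the true slope on page load time is below -0.223 % per unit, holding the other predictors fixed.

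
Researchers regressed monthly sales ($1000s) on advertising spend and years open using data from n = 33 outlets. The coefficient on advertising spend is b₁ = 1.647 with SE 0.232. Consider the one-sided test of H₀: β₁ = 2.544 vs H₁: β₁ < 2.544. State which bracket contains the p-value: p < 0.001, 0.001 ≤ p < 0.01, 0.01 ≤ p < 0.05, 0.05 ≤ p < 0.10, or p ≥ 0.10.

t = (1.647 − 2.544) / 0.232 = -3.866.
df = n − k − 1 = 33 − 2 − 1 = 30.
One-sided p = P(T_{30} < t) ≈ 0.0003.
So p < 0.001.

p < 0.001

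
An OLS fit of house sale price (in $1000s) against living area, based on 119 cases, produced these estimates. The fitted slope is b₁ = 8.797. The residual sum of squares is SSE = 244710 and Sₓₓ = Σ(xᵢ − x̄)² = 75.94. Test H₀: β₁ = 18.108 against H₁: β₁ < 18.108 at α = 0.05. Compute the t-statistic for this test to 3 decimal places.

t = -1.774

MSE = SSE/(n − 2) = 244710/117 = 2091.54.
SE(b₁) = √(MSE/Sₓₓ) = √(2091.54/75.94) = 5.24805.
t = (8.797 − 18.108) / 5.24805 = -1.774.
df = n − 2 = 117.
One-sided p ≈ 0.0393, which is < 0.05, so reject H₀.
There is evidence that the true slope on living area is below 18.108 $1000s per unit.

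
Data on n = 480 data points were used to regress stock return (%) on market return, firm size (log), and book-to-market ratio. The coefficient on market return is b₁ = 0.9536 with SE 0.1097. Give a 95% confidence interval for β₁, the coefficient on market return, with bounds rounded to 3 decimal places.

df = n − k − 1 = 480 − 3 − 1 = 476.
t* = t_{0.025, 476} = 1.96496.
Margin = t* × SE = 1.96496 × 0.1097 = 0.21556.
CI: 0.9536 ± 0.21556 → (0.738, 1.169).
With 95% confidence, each one-unit increase in market return is associated with a change of between 0.738 and 1.169 % in stock return, holding the other predictors fixed.

(0.738, 1.169)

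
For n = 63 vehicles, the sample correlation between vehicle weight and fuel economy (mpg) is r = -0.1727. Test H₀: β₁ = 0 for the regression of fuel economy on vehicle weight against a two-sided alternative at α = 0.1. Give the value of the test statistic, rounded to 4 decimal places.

t = r·√(n − 2)/√(1 − r²) = -0.1727·√61/√0.970175 = -1.3694.
df = n − 2 = 61.
Two-sided p ≈ 0.1759, which is ≥ 0.1, so fail to reject H₀.
The data do not give significant evidence of a linear association between vehicle weight and fuel economy.

t = -1.3694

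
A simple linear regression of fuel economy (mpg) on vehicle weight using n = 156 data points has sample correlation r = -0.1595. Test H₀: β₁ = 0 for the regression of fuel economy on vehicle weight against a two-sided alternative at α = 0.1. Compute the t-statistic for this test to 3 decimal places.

t = -2.005

t = r·√(n − 2)/√(1 − r²) = -0.1595·√154/√0.97456 = -2.005.
df = n − 2 = 154.
Two-sided p ≈ 0.0467, which is < 0.1, so reject H₀.
There is evidence of a linear association between vehicle weight and fuel economy.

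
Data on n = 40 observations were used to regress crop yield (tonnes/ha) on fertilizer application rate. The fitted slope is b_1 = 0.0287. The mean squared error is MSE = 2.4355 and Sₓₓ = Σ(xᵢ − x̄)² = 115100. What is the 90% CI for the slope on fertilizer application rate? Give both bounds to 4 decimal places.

(0.0209, 0.0365)

SE(b_1) = √(MSE/Sₓₓ) = √(2.4355/115100) = 0.00459998.
df = n − 2 = 38.
t* = t_{0.05, 38} = 1.685954.
Margin = t* × SE = 1.685954 × 0.00459998 = 0.007755.
CI: 0.0287 ± 0.007755 → (0.0209, 0.0365).
With 90% confidence, each one-unit increase in fertilizer application rate is associated with a change of between 0.0209 and 0.0365 tonnes/ha in crop yield.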